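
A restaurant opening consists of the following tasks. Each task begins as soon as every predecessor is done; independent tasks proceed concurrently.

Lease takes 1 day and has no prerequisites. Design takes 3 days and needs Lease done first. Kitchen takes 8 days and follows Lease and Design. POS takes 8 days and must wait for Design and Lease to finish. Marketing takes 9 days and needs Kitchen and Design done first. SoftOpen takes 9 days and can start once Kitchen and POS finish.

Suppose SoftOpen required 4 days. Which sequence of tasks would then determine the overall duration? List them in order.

Lease, Design, Kitchen, Marketing

As given, the longest chain is Lease→Design→Kitchen→SoftOpen = 1+3+8+9 = 21, so the finish is 21 days.
SoftOpen lies on that path, so at 4 days the path becomes 16 days.
The binding chain switches to Lease→Design→Kitchen→Marketing = 1+3+8+9 = 21; finish 21 days.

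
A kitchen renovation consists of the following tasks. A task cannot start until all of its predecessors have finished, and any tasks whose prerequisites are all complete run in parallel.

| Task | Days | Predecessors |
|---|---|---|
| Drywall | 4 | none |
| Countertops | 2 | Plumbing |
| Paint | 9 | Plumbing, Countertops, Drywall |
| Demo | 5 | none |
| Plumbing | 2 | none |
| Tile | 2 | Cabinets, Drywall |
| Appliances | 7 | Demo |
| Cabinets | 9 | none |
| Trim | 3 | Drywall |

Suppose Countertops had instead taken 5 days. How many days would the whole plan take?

Baseline: Plumbing→Countertops→Paint = 2+2+9 = 13 → 13 days.
Countertops is on the critical path; changing it to 5 makes that path 16 days.
No other chain overtakes it, so the finish is 16 days.

16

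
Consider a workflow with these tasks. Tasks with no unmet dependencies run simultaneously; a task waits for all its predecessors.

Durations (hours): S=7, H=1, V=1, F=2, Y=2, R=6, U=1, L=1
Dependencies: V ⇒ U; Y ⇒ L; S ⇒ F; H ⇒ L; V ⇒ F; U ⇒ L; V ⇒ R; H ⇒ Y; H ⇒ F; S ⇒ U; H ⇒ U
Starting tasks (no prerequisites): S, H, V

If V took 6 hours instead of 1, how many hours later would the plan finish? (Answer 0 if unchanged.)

3

The binding path is S→F = 7+2 = 9; finish at 9 hours.
The longest path through V is only 7 hours, so V has float 2.
Now V→R = 6+6 = 12 is longest, so the finish becomes 12 hours.
Change in finish: 12 − 9 = +3 hours.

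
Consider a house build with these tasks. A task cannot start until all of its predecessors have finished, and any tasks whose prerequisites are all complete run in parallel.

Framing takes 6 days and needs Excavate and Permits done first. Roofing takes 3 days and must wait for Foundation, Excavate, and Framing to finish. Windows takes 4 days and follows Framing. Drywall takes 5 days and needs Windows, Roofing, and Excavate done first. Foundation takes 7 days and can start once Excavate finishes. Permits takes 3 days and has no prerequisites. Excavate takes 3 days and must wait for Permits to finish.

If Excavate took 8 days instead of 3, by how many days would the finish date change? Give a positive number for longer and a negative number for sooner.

Baseline: Permits→Excavate→Foundation→Roofing→Drywall = 3+3+7+3+5 = 21 → 21 days.
Excavate is on the critical path; changing it to 8 makes that path 26 days.
That remains the longest chain; total 26 days.
Change in finish: 26 − 21 = +5 days.

5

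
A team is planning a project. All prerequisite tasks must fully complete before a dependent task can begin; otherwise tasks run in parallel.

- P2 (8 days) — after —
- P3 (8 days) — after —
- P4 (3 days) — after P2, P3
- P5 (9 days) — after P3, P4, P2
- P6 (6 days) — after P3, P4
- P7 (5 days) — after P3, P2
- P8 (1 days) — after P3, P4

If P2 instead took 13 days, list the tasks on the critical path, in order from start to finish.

P2, P4, P5

Critical path before the change: P2→P4→P5 = 8+3+9 = 20 giving 20 days.
P2 lies on that path, so at 13 days the path becomes 25 days.
The critical path is still P2→P4→P5; finish is now 25 days.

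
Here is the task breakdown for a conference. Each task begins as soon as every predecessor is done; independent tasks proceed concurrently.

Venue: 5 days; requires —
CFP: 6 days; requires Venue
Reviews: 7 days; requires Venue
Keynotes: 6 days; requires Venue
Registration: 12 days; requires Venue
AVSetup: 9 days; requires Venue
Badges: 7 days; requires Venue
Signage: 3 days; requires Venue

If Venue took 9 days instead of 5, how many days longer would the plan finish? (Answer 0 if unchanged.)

Critical path before the change: Venue→Registration = 5+12 = 17 giving 17 days.
Venue is on the critical path; changing it to 9 makes that path 21 days.
The critical path is still Venue→Registration; finish is now 21 days.
Change in finish: 21 − 17 = +4 days.

4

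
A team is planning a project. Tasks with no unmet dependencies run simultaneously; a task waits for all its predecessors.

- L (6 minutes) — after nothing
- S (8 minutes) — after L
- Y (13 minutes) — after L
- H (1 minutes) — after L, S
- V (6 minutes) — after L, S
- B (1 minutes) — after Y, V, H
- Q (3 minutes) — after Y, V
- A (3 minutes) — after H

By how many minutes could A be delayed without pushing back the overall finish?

L→S→V→Q = 6+8+6+3 = 23 sets the makespan at 23 minutes.
Longest path through A: 18 minutes (earliest finish 18, latest finish 23).
Float = 23 − 18 = 5.

5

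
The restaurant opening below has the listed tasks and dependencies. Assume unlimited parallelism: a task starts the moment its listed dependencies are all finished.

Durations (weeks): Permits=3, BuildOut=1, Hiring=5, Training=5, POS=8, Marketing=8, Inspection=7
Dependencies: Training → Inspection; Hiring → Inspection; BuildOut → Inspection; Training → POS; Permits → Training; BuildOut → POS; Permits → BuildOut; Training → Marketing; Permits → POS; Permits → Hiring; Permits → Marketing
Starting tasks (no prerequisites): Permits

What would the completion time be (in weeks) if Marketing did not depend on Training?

16

Before: longest chain Permits→Training→POS = 3+5+8 = 16, finish 16.
Without Training→Marketing, Marketing's earliest start moves from 8 to 3.
The longest chain is now Permits→Training→POS = 3+5+8 = 16, so the job takes 16 weeks.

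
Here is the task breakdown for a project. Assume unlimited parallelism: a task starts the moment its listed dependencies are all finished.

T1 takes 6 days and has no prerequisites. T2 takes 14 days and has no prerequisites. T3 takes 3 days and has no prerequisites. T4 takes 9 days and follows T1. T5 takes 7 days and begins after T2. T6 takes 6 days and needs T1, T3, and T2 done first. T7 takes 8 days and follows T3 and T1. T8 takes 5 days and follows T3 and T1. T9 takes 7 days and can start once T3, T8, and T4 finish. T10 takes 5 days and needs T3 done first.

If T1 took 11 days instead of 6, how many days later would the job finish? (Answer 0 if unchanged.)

5

Actual critical path: T1→T4→T9 = 6+9+7 = 22 ⇒ 22 days.
Since T1 is critical, the +5 change carries straight to that chain (now 27 days).
That remains the longest chain; total 27 days.
Change in finish: 27 − 22 = +5 days.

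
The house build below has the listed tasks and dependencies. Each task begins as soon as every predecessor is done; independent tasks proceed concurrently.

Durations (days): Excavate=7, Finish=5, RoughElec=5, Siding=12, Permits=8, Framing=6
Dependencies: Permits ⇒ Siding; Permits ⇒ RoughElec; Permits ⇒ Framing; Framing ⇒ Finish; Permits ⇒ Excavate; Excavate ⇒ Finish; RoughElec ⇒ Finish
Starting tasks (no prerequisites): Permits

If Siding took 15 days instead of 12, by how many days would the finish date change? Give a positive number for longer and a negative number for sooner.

3

Baseline: Permits→Siding = 8+12 = 20 → 20 days.
Siding lies on that path, so at 15 days the path becomes 23 days.
That remains the longest chain; total 23 days.
Change in finish: 23 − 20 = +3 days.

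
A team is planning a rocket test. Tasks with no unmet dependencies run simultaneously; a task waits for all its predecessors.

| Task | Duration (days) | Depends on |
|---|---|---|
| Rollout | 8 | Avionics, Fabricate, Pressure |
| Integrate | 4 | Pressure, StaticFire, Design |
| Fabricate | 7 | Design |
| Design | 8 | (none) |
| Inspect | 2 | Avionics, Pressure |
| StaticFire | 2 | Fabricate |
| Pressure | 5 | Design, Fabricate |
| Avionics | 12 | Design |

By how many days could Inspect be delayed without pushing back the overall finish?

6

Design→Fabricate→Pressure→Rollout = 8+7+5+8 = 28 sets the makespan at 28 days.
The longest chain containing Inspect totals 22 days.
So Inspect can slip 28 − 22 = 6 days.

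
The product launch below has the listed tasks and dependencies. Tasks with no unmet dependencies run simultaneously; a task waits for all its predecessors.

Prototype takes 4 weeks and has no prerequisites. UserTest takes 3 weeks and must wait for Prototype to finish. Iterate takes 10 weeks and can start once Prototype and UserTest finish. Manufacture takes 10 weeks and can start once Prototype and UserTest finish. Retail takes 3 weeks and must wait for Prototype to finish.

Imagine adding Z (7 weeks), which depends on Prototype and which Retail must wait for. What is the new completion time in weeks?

17

Originally the job takes 17 weeks.
With Z inserted, Retail now waits for max(Prototype, Z).
New critical path: Prototype→UserTest→Iterate = 4+3+10 = 17 ⇒ 17 weeks.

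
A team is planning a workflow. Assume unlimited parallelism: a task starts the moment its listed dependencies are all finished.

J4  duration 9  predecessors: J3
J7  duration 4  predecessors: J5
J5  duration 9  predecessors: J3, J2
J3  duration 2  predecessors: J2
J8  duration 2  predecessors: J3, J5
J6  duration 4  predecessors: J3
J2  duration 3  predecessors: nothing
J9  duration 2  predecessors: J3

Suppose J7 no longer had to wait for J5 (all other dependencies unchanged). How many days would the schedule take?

Original critical path: J2→J3→J5→J7 = 3+2+9+4 = 18 ⇒ 18 days.
Without J5→J7, J7's earliest start moves from 14 to 0.
New critical path: J2→J3→J5→J8 = 3+2+9+2 = 16 ⇒ 16 days.

16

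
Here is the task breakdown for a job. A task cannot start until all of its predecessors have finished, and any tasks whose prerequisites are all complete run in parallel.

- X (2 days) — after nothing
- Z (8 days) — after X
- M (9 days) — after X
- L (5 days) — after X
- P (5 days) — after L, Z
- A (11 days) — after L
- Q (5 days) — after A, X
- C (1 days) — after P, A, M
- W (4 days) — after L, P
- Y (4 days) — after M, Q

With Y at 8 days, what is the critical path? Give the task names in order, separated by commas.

X, L, A, Q, Y

Critical path before the change: X→L→A→Q→Y = 2+5+11+5+4 = 27 giving 27 days.
Since Y is critical, the +4 change carries straight to that chain (now 31 days).
The critical path is still X→L→A→Q→Y; finish is now 31 days.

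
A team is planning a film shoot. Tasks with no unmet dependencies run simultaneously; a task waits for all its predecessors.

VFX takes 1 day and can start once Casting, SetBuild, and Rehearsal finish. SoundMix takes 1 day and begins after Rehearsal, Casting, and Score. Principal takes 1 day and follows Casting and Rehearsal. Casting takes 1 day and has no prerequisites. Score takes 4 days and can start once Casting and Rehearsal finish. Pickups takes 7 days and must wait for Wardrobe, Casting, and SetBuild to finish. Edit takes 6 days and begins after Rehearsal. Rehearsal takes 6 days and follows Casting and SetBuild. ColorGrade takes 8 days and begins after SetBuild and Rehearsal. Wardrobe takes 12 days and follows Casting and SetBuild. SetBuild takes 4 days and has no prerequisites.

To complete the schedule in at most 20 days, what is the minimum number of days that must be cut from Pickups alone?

3

Current finish: 23 days; target: 20.
Pickups is on every critical path, so each day cut from Pickups cuts the finish by one (this holds down to a finish of 18).
Need 23 − 20 = 3 days off Pickups → Pickups becomes 4 days, finish becomes 20.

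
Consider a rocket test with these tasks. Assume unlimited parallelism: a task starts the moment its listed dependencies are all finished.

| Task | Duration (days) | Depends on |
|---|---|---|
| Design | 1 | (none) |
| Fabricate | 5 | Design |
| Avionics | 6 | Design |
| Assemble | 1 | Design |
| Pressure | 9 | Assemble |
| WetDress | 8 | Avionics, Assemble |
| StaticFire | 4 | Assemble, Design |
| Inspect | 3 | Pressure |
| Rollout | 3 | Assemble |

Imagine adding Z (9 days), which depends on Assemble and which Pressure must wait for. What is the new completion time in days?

Originally the project takes 15 days.
With Z inserted, Pressure now waits for max(Assemble, Z).
New critical path: Design→Assemble→Z→Pressure→Inspect = 1+1+9+9+3 = 23 ⇒ 23 days.

23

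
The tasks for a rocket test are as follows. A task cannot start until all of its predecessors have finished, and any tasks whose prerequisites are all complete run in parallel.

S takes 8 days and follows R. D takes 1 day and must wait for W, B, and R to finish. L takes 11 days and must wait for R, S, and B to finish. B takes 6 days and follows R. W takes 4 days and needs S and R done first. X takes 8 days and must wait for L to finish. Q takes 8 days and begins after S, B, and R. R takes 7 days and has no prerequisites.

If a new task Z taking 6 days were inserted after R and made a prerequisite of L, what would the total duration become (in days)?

Originally the schedule takes 34 days.
With Z inserted, L now waits for max(R, S, B, Z).
New critical path: R→S→L→X = 7+8+11+8 = 34 ⇒ 34 days.

34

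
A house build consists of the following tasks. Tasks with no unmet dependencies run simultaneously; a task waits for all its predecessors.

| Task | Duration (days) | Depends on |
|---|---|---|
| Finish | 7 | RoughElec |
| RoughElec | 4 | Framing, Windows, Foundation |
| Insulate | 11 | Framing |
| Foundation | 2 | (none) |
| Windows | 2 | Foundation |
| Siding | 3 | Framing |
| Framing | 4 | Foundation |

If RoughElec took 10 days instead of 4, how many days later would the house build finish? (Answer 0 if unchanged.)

6

Critical path before the change: Foundation→Framing→RoughElec→Finish = 2+4+4+7 = 17 giving 17 days.
RoughElec is on the critical path; changing it to 10 makes that path 23 days.
That remains the longest chain; total 23 days.
Change in finish: 23 − 17 = +6 days.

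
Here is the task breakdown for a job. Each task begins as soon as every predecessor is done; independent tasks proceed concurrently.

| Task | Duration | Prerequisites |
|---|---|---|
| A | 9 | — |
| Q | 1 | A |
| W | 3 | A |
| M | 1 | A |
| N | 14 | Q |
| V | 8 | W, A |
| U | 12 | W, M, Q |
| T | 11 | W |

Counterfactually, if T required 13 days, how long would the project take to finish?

As given, the longest chain is A→Q→N = 9+1+14 = 24, so the finish is 24 days.
T is off the critical path — its longest chain is 23 days, giving 1 of slack.
New critical path: A→W→T = 9+3+13 = 25 ⇒ 25 days.

25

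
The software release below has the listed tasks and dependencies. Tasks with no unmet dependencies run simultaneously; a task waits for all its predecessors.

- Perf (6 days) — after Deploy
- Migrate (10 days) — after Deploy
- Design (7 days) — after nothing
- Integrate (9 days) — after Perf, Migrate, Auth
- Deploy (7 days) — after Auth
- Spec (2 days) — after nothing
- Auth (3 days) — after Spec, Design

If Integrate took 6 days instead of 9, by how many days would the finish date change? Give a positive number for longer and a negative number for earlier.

Baseline: Design→Auth→Deploy→Migrate→Integrate = 7+3+7+10+9 = 36 → 36 days.
Integrate is on the critical path; changing it to 6 makes that path 33 days.
That remains the longest chain; total 33 days.
Change in finish: 33 − 36 = -3 days.

-3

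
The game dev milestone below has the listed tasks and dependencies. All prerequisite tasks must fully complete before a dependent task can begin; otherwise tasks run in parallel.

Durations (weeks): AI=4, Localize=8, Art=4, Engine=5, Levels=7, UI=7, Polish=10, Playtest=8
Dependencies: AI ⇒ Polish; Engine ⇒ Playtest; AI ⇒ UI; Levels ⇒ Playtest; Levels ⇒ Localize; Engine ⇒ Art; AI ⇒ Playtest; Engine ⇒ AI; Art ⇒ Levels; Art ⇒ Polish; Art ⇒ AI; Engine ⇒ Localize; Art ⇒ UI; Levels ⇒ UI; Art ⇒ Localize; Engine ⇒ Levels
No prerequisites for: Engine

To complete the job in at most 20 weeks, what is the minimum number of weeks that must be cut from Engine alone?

Current finish: 24 weeks; target: 20.
Engine is on every critical path, so each week cut from Engine cuts the finish by one (this holds down to a finish of 20).
Need 24 − 20 = 4 weeks off Engine → Engine becomes 1 week, finish becomes 20.

4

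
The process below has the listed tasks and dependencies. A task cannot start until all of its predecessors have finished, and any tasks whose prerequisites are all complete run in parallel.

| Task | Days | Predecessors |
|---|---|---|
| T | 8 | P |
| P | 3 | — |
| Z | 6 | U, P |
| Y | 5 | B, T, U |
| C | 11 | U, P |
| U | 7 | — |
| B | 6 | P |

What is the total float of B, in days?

U→C = 7+11 = 18 sets the makespan at 18 days.
B finishes as early as 9 and must finish by 13.
Slack of B = 7 − 3 = 4 days.

4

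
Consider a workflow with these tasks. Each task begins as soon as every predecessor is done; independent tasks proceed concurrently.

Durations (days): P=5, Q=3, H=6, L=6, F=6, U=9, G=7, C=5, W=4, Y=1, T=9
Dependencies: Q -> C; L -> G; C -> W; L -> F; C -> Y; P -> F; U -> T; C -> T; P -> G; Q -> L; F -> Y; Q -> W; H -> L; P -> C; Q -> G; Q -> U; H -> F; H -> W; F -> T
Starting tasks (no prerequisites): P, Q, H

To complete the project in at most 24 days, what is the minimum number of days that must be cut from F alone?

Current finish: 27 days; target: 24.
F is on every critical path, so each day cut from F cuts the finish by one (this holds down to a finish of 22).
Need 27 − 24 = 3 days off F → F becomes 3 days, finish becomes 24.

3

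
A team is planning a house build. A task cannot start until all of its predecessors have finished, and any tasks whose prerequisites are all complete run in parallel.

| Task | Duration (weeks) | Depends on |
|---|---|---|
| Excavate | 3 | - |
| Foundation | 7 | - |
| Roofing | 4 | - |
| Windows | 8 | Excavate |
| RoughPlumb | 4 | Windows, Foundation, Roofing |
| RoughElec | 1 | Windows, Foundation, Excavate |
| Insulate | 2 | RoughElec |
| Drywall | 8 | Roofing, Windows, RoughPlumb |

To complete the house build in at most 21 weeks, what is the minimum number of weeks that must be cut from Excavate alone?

Current finish: 23 weeks; target: 21.
Excavate is on every critical path, so each week cut from Excavate cuts the finish by one (this holds down to a finish of 21).
Need 23 − 21 = 2 weeks off Excavate → Excavate becomes 1 week, finish becomes 21.

2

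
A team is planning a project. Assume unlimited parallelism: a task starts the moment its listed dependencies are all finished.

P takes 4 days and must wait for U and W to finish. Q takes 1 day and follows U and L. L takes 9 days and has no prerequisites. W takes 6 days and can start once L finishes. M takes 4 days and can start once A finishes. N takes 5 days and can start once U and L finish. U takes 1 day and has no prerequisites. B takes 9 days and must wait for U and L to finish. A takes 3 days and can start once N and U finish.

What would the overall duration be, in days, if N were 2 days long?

As given, the longest chain is L→N→A→M = 9+5+3+4 = 21, so the finish is 21 days.
N is on the critical path; changing it to 2 makes that path 18 days.
The binding chain switches to L→W→P = 9+6+4 = 19; finish 19 days.

19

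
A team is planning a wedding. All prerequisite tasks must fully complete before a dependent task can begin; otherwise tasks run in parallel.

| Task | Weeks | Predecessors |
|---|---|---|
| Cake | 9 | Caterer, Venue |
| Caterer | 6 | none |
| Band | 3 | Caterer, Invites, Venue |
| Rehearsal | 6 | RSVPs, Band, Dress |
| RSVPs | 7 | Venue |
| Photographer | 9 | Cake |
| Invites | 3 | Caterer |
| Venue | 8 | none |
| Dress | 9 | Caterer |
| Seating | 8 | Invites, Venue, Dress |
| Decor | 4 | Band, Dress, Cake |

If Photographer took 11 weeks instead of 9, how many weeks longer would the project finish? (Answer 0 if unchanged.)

The binding path is Venue→Cake→Photographer = 8+9+9 = 26; finish at 26 weeks.
Photographer lies on that path, so at 11 weeks the path becomes 28 weeks.
No other chain overtakes it, so the finish is 28 weeks.
Change in finish: 28 − 26 = +2 weeks.

2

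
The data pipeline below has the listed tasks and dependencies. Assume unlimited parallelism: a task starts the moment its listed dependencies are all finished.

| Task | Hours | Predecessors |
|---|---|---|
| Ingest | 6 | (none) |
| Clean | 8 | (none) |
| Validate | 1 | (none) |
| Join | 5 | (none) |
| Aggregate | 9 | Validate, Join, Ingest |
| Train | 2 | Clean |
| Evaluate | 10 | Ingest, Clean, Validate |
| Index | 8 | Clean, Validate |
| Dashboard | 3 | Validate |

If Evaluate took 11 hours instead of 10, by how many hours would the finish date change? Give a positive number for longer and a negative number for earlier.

Baseline: Clean→Evaluate = 8+10 = 18 → 18 hours.
Since Evaluate is critical, the +1 change carries straight to that chain (now 19 hours).
That remains the longest chain; total 19 hours.
Change in finish: 19 − 18 = +1 hours.

1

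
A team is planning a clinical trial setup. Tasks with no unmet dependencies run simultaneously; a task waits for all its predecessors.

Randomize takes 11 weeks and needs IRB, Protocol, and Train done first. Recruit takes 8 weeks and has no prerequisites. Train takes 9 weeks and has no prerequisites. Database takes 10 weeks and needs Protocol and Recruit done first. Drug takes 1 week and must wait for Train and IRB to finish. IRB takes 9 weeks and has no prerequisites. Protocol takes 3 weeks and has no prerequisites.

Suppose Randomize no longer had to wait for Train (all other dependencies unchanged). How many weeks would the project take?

Before: longest chain IRB→Randomize = 9+11 = 20, finish 20.
Dropping Train→Randomize doesn't change Randomize's earliest start (9); another predecessor still binds.
After: IRB→Randomize = 9+11 = 20 → 20 weeks.

20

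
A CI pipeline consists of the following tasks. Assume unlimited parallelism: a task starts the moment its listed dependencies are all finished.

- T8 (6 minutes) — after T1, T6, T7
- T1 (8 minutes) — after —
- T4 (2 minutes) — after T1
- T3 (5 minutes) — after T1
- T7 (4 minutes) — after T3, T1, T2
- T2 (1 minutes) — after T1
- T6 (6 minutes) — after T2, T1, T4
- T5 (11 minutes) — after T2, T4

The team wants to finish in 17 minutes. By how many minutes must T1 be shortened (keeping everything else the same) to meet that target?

6

Current finish: 23 minutes; target: 17.
T1 is on every critical path, so each minute cut from T1 cuts the finish by one (this holds down to a finish of 16).
Need 23 − 17 = 6 minutes off T1 → T1 becomes 2 minutes, finish becomes 17.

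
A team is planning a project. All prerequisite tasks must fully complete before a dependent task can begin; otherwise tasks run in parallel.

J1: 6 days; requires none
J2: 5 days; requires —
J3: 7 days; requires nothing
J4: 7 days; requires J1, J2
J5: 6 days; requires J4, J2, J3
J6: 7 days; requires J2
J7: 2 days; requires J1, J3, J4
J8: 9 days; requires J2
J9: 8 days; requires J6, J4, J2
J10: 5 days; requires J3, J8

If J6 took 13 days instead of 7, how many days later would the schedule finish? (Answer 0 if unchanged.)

Critical path before the change: J1→J4→J9 = 6+7+8 = 21 giving 21 days.
J6 has 1 day of float (longest path through it is 20).
The binding chain switches to J2→J6→J9 = 5+13+8 = 26; finish 26 days.
Change in finish: 26 − 21 = +5 days.

5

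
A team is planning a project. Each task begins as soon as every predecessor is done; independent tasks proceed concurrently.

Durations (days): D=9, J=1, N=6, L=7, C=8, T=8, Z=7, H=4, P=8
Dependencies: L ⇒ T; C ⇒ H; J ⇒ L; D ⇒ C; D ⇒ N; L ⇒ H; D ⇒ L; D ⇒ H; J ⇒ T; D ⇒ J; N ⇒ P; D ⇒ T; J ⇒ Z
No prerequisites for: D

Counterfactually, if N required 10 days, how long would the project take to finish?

27

As given, the longest chain is D→J→L→T = 9+1+7+8 = 25, so the finish is 25 days.
The longest path through N is only 23 days, so N has float 2.
New critical path: D→N→P = 9+10+8 = 27 ⇒ 27 days.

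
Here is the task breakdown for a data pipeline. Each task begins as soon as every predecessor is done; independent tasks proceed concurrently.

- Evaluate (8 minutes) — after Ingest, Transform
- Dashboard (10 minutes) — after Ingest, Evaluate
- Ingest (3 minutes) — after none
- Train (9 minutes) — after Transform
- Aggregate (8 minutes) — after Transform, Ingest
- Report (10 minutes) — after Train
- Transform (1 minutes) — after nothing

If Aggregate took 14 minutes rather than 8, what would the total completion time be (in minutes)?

21

As given, the longest chain is Ingest→Evaluate→Dashboard = 3+8+10 = 21, so the finish is 21 minutes.
Aggregate has 10 minutes of float (longest path through it is 11).
The critical path is still Ingest→Evaluate→Dashboard; finish is now 21 minutes.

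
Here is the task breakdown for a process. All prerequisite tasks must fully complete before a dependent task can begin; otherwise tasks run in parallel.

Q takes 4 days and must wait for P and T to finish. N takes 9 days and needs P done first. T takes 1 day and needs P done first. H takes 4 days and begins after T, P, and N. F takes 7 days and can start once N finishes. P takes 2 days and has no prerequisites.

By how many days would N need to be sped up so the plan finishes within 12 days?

6

Current finish: 18 days; target: 12.
N is on every critical path, so each day cut from N cuts the finish by one (this holds down to a finish of 10).
Need 18 − 12 = 6 days off N → N becomes 3 days, finish becomes 12.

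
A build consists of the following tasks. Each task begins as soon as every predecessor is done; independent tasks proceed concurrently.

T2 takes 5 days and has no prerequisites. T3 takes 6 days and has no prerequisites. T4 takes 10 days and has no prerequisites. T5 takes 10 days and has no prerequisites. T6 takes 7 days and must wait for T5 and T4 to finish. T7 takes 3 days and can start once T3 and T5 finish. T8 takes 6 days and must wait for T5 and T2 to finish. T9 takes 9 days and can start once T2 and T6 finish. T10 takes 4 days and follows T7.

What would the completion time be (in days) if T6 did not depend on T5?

26

Before: longest chain T4→T6→T9 = 10+7+9 = 26, finish 26.
Dropping T5→T6 doesn't change T6's earliest start (10); another predecessor still binds.
The longest chain is now T4→T6→T9 = 10+7+9 = 26, so the schedule takes 26 days.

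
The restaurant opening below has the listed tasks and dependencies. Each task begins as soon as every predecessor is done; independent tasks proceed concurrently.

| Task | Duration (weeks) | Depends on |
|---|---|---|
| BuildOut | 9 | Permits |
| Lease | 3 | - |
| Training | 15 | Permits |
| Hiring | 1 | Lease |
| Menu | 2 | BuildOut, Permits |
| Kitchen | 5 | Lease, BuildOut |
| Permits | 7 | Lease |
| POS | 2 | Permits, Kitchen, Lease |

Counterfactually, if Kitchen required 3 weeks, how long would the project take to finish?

The binding path is Lease→Permits→BuildOut→Kitchen→POS = 3+7+9+5+2 = 26; finish at 26 weeks.
Since Kitchen is critical, the -2 change carries straight to that chain (now 24 weeks).
The binding chain switches to Lease→Permits→Training = 3+7+15 = 25; finish 25 weeks.

25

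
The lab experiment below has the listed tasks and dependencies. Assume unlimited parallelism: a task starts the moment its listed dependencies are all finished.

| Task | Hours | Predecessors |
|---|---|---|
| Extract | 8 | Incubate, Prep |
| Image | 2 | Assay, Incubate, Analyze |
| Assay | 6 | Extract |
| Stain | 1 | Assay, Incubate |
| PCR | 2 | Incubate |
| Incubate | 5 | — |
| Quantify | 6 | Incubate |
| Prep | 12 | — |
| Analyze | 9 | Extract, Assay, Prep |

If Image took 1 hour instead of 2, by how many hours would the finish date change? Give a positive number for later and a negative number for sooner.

-1

As given, the longest chain is Prep→Extract→Assay→Analyze→Image = 12+8+6+9+2 = 37, so the finish is 37 hours.
Since Image is critical, the -1 change carries straight to that chain (now 36 hours).
The critical path is still Prep→Extract→Assay→Analyze→Image; finish is now 36 hours.
Change in finish: 36 − 37 = -1 hours.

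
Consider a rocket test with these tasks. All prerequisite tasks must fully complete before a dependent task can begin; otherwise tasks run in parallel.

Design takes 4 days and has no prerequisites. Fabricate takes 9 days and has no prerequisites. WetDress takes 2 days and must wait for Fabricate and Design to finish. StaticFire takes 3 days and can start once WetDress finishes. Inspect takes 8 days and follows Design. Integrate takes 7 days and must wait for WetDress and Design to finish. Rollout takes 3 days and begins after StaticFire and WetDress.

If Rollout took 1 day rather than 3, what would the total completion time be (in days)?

Critical path before the change: Fabricate→WetDress→Integrate = 9+2+7 = 18 giving 18 days.
Rollout is off the critical path — its longest chain is 17 days, giving 1 of slack.
That remains the longest chain; total 18 days.

18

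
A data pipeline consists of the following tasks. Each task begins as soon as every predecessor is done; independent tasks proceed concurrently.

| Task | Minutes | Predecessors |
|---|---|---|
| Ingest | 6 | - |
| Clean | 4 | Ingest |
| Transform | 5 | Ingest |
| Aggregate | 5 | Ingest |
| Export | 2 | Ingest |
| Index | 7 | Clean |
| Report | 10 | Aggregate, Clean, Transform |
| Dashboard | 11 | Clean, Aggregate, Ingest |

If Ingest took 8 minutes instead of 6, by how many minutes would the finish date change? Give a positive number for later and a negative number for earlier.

2

As given, the longest chain is Ingest→Aggregate→Dashboard = 6+5+11 = 22, so the finish is 22 minutes.
Since Ingest is critical, the +2 change carries straight to that chain (now 24 minutes).
That remains the longest chain; total 24 minutes.
Change in finish: 24 − 22 = +2 minutes.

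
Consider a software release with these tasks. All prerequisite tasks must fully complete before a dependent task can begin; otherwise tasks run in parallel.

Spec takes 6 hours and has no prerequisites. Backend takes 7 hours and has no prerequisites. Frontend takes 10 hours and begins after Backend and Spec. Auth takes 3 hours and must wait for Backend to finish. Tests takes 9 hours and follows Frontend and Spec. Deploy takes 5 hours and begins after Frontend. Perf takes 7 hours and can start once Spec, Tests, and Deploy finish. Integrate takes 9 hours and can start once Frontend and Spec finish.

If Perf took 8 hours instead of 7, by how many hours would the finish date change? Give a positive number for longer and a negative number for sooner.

1

As given, the longest chain is Backend→Frontend→Tests→Perf = 7+10+9+7 = 33, so the finish is 33 hours.
Perf lies on that path, so at 8 hours the path becomes 34 hours.
No other chain overtakes it, so the finish is 34 hours.
Change in finish: 34 − 33 = +1 hours.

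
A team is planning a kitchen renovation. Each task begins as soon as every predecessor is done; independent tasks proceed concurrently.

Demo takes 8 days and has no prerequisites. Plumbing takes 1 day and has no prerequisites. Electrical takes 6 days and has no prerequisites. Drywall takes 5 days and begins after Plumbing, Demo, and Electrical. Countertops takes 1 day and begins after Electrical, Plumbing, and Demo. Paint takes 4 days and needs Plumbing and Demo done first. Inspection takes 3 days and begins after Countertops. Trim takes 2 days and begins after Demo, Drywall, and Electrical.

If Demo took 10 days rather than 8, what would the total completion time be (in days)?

The binding path is Demo→Drywall→Trim = 8+5+2 = 15; finish at 15 days.
Demo is on the critical path; changing it to 10 makes that path 17 days.
That remains the longest chain; total 17 days.

17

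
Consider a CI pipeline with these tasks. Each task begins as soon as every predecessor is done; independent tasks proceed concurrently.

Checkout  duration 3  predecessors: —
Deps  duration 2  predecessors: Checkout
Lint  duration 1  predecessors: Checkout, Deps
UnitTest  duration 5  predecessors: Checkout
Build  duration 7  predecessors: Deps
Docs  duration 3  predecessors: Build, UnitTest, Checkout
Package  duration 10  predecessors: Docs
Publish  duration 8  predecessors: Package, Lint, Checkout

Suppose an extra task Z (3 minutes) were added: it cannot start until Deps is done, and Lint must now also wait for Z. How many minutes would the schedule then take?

Originally the schedule takes 33 minutes.
With Z inserted, Lint now waits for max(Checkout, Deps, Z).
New critical path: Checkout→Deps→Build→Docs→Package→Publish = 3+2+7+3+10+8 = 33 ⇒ 33 minutes.

33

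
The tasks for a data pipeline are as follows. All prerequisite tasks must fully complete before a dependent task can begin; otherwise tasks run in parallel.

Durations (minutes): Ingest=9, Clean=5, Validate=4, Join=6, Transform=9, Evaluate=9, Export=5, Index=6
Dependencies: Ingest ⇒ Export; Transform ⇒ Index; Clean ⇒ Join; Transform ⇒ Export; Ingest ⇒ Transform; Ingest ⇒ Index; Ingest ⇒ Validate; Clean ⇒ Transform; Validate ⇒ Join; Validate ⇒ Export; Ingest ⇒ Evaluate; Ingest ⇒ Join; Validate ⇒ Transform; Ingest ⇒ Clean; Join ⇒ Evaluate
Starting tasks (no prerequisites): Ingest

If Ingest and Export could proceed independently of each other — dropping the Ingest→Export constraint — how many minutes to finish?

29

With the dependency in place, Ingest→Clean→Join→Evaluate = 9+5+6+9 = 29 sets the finish at 29 minutes.
Dropping Ingest→Export doesn't change Export's earliest start (23); another predecessor still binds.
The longest chain is now Ingest→Clean→Join→Evaluate = 9+5+6+9 = 29, so the job takes 29 minutes.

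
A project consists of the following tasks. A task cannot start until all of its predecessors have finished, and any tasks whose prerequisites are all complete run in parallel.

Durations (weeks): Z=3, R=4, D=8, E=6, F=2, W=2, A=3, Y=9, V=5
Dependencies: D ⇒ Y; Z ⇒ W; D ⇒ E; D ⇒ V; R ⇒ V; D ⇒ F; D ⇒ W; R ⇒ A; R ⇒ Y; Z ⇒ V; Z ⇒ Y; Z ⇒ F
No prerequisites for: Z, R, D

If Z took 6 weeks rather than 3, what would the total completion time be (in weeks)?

17

The binding path is D→Y = 8+9 = 17; finish at 17 weeks.
The longest path through Z is only 12 weeks, so Z has float 5.
The critical path is still D→Y; finish is now 17 weeks.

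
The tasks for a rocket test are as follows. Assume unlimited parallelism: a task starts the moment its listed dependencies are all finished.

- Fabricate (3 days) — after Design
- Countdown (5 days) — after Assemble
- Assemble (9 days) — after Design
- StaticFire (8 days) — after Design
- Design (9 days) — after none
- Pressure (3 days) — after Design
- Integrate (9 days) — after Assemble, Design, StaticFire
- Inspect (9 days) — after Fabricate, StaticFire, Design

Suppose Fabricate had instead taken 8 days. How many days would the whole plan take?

27

Baseline: Design→Assemble→Integrate = 9+9+9 = 27 → 27 days.
Fabricate has 6 days of float (longest path through it is 21).
The critical path is still Design→Assemble→Integrate; finish is now 27 days.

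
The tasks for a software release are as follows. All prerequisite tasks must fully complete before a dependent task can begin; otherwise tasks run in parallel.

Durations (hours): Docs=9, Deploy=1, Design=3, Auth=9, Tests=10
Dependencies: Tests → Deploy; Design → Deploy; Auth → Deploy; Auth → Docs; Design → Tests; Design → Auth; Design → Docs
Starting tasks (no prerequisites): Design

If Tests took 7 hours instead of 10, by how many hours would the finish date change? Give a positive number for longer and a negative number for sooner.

As given, the longest chain is Design→Auth→Docs = 3+9+9 = 21, so the finish is 21 hours.
Tests has 7 hours of float (longest path through it is 14).
The critical path is still Design→Auth→Docs; finish is now 21 hours.
Change in finish: 21 − 21 = +0 hours.

0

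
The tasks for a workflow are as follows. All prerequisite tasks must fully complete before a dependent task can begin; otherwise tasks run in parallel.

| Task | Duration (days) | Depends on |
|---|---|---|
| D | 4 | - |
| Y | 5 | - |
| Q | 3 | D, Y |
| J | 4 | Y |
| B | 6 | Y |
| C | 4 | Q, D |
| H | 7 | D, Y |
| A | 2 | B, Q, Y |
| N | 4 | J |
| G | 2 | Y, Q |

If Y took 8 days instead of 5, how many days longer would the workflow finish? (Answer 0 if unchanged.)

Baseline: Y→J→N = 5+4+4 = 13 → 13 days.
Since Y is critical, the +3 change carries straight to that chain (now 16 days).
No other chain overtakes it, so the finish is 16 days.
Change in finish: 16 − 13 = +3 days.

3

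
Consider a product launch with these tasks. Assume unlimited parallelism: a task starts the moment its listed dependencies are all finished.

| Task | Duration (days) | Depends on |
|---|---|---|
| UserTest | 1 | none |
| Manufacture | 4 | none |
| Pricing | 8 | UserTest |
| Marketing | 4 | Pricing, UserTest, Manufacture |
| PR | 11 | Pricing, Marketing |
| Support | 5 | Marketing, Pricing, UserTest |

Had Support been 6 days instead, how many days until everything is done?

As given, the longest chain is UserTest→Pricing→Marketing→PR = 1+8+4+11 = 24, so the finish is 24 days.
Support is off the critical path — its longest chain is 18 days, giving 6 of slack.
That remains the longest chain; total 24 days.

24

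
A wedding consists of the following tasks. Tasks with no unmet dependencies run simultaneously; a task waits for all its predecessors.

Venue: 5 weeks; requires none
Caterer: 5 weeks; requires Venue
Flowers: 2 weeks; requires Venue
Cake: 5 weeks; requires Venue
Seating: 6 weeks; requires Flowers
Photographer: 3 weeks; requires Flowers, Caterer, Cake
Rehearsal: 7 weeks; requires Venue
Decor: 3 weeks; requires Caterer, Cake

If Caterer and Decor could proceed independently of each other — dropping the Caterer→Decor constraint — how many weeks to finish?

13

Original critical path: Venue→Caterer→Photographer = 5+5+3 = 13 ⇒ 13 weeks.
Dropping Caterer→Decor doesn't change Decor's earliest start (10); another predecessor still binds.
After: Venue→Caterer→Photographer = 5+5+3 = 13 → 13 weeks.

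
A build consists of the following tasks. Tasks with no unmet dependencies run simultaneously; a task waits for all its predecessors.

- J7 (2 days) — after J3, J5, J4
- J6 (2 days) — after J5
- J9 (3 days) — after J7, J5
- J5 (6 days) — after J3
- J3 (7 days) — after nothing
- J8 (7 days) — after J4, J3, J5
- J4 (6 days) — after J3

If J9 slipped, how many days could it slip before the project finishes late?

2

Critical path: J3→J4→J8 = 7+6+7 = 20, so the finish is 20 days.
The longest chain containing J9 totals 18 days.
Slack of J9 = 17 − 15 = 2 days.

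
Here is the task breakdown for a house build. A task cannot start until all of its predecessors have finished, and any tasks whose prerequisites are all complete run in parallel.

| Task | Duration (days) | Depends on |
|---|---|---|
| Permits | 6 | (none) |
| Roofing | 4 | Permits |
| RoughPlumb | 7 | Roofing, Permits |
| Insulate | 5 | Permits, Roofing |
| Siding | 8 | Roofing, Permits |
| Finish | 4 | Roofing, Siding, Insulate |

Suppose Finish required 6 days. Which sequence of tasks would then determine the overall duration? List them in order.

Permits, Roofing, Siding, Finish

As given, the longest chain is Permits→Roofing→Siding→Finish = 6+4+8+4 = 22, so the finish is 22 days.
Finish is on the critical path; changing it to 6 makes that path 24 days.
The critical path is still Permits→Roofing→Siding→Finish; finish is now 24 days.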